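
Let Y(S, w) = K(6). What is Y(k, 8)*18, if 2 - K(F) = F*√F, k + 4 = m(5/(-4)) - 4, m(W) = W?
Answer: 36 - 108*√6 ≈ -228.54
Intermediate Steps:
k = -37/4 (k = -4 + (5/(-4) - 4) = -4 + (5*(-¼) - 4) = -4 + (-5/4 - 4) = -4 - 21/4 = -37/4 ≈ -9.2500)
K(F) = 2 - F^(3/2) (K(F) = 2 - F*√F = 2 - F^(3/2))
Y(S, w) = 2 - 6*√6 (Y(S, w) = 2 - 6^(3/2) = 2 - 6*√6)
Y(k, 8)*18 = (2 - 6*√6)*18 = 36 - 108*√6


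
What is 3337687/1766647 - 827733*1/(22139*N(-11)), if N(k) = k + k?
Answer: 3087959176097/860459554526 ≈ 3.5887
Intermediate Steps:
N(k) = 2*k
3337687/1766647 - 827733*1/(22139*N(-11)) = 3337687/1766647 - 827733/((-131*(-169))*(2*(-11))) = 3337687*(1/1766647) - 827733/(22139*(-22)) = 3337687/1766647 - 827733/(-487058) = 3337687/1766647 - 827733*(-1/487058) = 3337687/1766647 + 827733/487058 = 3087959176097/860459554526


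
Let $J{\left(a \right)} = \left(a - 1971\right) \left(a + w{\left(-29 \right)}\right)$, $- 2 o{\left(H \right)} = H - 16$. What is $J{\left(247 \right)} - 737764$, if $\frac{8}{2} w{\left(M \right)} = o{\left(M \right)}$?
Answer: $- \frac{2346579}{2} \approx -1.1733 \cdot 10^{6}$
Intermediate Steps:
$o{\left(H \right)} = 8 - \frac{H}{2}$ ($o{\left(H \right)} = - \frac{H - 16}{2} = - \frac{-16 + H}{2} = 8 - \frac{H}{2}$)
$w{\left(M \right)} = 2 - \frac{M}{8}$ ($w{\left(M \right)} = \frac{8 - \frac{M}{2}}{4} = 2 - \frac{M}{8}$)
$J{\left(a \right)} = \left(-1971 + a\right) \left(\frac{45}{8} + a\right)$ ($J{\left(a \right)} = \left(a - 1971\right) \left(a + \left(2 - - \frac{29}{8}\right)\right) = \left(-1971 + a\right) \left(a + \left(2 + \frac{29}{8}\right)\right) = \left(-1971 + a\right) \left(a + \frac{45}{8}\right) = \left(-1971 + a\right) \left(\frac{45}{8} + a\right)$)
$J{\left(247 \right)} - 737764 = \left(- \frac{88695}{8} + 247^{2} - \frac{3883581}{8}\right) - 737764 = \left(- \frac{88695}{8} + 61009 - \frac{3883581}{8}\right) - 737764 = - \frac{871051}{2} - 737764 = - \frac{2346579}{2}$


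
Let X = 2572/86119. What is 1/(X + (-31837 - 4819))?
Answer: -86119/3156775492 ≈ -2.7281e-5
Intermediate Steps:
X = 2572/86119 (X = 2572*(1/86119) = 2572/86119 ≈ 0.029866)
1/(X + (-31837 - 4819)) = 1/(2572/86119 + (-31837 - 4819)) = 1/(2572/86119 - 36656) = 1/(-3156775492/86119) = -86119/3156775492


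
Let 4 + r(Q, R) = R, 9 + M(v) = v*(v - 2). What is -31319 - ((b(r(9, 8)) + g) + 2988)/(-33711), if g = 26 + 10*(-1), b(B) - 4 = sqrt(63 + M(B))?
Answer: -1055791801/33711 + sqrt(62)/33711 ≈ -31319.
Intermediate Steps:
M(v) = -9 + v*(-2 + v) (M(v) = -9 + v*(v - 2) = -9 + v*(-2 + v))
r(Q, R) = -4 + R
b(B) = 4 + sqrt(54 + B**2 - 2*B) (b(B) = 4 + sqrt(63 + (-9 + B**2 - 2*B)) = 4 + sqrt(54 + B**2 - 2*B))
g = 16 (g = 26 - 10 = 16)
-31319 - ((b(r(9, 8)) + g) + 2988)/(-33711) = -31319 - (((4 + sqrt(54 + (-4 + 8)**2 - 2*(-4 + 8))) + 16) + 2988)/(-33711) = -31319 - (((4 + sqrt(54 + 4**2 - 2*4)) + 16) + 2988)*(-1)/33711 = -31319 - (((4 + sqrt(54 + 16 - 8)) + 16) + 2988)*(-1)/33711 = -31319 - (((4 + sqrt(62)) + 16) + 2988)*(-1)/33711 = -31319 - ((20 + sqrt(62)) + 2988)*(-1)/33711 = -31319 - (3008 + sqrt(62))*(-1)/33711 = -31319 - (-3008/33711 - sqrt(62)/33711) = -31319 + (3008/33711 + sqrt(62)/33711) = -1055791801/33711 + sqrt(62)/33711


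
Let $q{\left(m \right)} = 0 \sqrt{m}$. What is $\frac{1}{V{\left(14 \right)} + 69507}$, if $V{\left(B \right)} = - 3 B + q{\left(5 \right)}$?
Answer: $\frac{1}{69465} \approx 1.4396 \cdot 10^{-5}$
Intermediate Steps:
$q{\left(m \right)} = 0$
$V{\left(B \right)} = - 3 B$ ($V{\left(B \right)} = - 3 B + 0 = - 3 B$)
$\frac{1}{V{\left(14 \right)} + 69507} = \frac{1}{\left(-3\right) 14 + 69507} = \frac{1}{-42 + 69507} = \frac{1}{69465}$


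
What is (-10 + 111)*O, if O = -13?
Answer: -1313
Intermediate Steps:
(-10 + 111)*O = (-10 + 111)*(-13) = 101*(-13) = -1313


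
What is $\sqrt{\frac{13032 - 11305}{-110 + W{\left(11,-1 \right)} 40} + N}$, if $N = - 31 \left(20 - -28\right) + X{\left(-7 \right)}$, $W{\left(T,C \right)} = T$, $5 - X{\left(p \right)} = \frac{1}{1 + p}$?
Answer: $\frac{2 i \sqrt{9235}}{5} \approx 38.44 i$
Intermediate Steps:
$X{\left(p \right)} = 5 - \frac{1}{1 + p}$
$N = - \frac{8897}{6}$ ($N = - 31 \left(20 - -28\right) + \frac{4 + 5 \left(-7\right)}{1 - 7} = - 31 \left(20 + 28\right) + \frac{4 - 35}{-6} = \left(-31\right) 48 - - \frac{31}{6} = -1488 + \frac{31}{6} = - \frac{8897}{6} \approx -1482.8$)
$\sqrt{\frac{13032 - 11305}{-110 + W{\left(11,-1 \right)} 40} + N} = \sqrt{\frac{13032 - 11305}{-110 + 11 \cdot 40} - \frac{8897}{6}} = \sqrt{\frac{1727}{-110 + 440} - \frac{8897}{6}} = \sqrt{\frac{1727}{330} - \frac{8897}{6}} = \sqrt{1727 \cdot \frac{1}{330} - \frac{8897}{6}} = \sqrt{\frac{157}{30} - \frac{8897}{6}} = \sqrt{- \frac{7388}{5}} = \frac{2 i \sqrt{9235}}{5}$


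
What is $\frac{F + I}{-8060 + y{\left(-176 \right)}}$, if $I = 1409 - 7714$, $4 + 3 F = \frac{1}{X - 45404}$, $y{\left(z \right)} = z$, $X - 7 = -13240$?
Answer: $\frac{92446117}{120733583} \approx 0.7657$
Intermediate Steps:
$X = -13233$ ($X = 7 - 13240 = -13233$)
$F = - \frac{78183}{58637}$ ($F = - \frac{4}{3} + \frac{1}{3 \left(-13233 - 45404\right)} = - \frac{4}{3} + \frac{1}{3 \left(-58637\right)} = - \frac{4}{3} + \frac{1}{3} \left(- \frac{1}{58637}\right) = - \frac{4}{3} - \frac{1}{175911} = - \frac{78183}{58637} \approx -1.3333$)
$I = -6305$
$\frac{F + I}{-8060 + y{\left(-176 \right)}} = \frac{- \frac{78183}{58637} - 6305}{-8060 - 176} = - \frac{369784468}{58637 \left(-8236\right)} = \left(- \frac{369784468}{58637}\right) \left(- \frac{1}{8236}\right) = \frac{92446117}{120733583}$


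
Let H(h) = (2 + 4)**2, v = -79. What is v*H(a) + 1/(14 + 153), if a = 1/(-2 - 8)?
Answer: -474947/167 ≈ -2844.0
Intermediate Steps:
a = -1/10 (a = 1/(-10) = -1/10 ≈ -0.10000)
H(h) = 36 (H(h) = 6**2 = 36)
v*H(a) + 1/(14 + 153) = -79*36 + 1/(14 + 153) = -2844 + 1/167 = -474947/167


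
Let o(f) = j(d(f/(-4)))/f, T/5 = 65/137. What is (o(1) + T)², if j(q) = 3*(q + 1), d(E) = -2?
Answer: 7396/18769 ≈ 0.39405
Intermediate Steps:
j(q) = 3 + 3*q (j(q) = 3*(1 + q) = 3 + 3*q)
T = 325/137 (T = 5*(65/137) = 325/137 ≈ 2.3723)
o(f) = -3/f (o(f) = (3 + 3*(-2))/f = (3 - 6)/f = -3/f)
(o(1) + T)² = (-3/1 + 325/137)² = (-3*1 + 325/137)² = (-3 + 325/137)² = (-86/137)² = 7396/18769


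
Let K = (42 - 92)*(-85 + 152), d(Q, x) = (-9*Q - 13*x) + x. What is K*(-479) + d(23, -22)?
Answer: 1604707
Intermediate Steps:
d(Q, x) = -12*x - 9*Q (d(Q, x) = (-13*x - 9*Q) + x = -12*x - 9*Q)
K = -3350 (K = -50*67 = -3350)
K*(-479) + d(23, -22) = -3350*(-479) + (-12*(-22) - 9*23) = 1604650 + (264 - 207) = 1604650 + 57 = 1604707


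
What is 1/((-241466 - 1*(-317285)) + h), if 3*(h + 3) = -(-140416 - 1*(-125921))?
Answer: 3/241943 ≈ 1.2400e-5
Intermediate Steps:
h = 14486/3 (h = -3 + (-(-140416 - 1*(-125921)))/3 = -3 + (-(-140416 + 125921))/3 = -3 + (-1*(-14495))/3 = -3 + (⅓)*14495 = -3 + 14495/3 = 14486/3 ≈ 4828.7)
1/((-241466 - 1*(-317285)) + h) = 1/((-241466 - 1*(-317285)) + 14486/3) = 1/((-241466 + 317285) + 14486/3) = 1/(75819 + 14486/3) = 1/(241943/3) = 3/241943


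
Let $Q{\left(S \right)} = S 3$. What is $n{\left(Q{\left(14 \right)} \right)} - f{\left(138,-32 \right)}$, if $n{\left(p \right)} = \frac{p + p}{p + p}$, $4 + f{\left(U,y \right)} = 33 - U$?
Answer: $110$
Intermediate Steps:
$f{\left(U,y \right)} = 29 - U$ ($f{\left(U,y \right)} = -4 - \left(-33 + U\right) = 29 - U$)
$Q{\left(S \right)} = 3 S$
$n{\left(p \right)} = 1$ ($n{\left(p \right)} = \frac{2 p}{2 p} = 2 p \frac{1}{2 p} = 1$)
$n{\left(Q{\left(14 \right)} \right)} - f{\left(138,-32 \right)} = 1 - \left(29 - 138\right) = 1 - -109 = 1 + 109 = 110$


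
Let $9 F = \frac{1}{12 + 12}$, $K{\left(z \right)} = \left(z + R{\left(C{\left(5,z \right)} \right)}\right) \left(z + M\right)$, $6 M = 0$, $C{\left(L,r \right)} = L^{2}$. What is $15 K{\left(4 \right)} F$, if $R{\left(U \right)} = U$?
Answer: $\frac{145}{18} \approx 8.0556$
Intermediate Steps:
$M = 0$ ($M = \frac{1}{6} \cdot 0 = 0$)
$K{\left(z \right)} = z \left(25 + z\right)$ ($K{\left(z \right)} = \left(z + 5^{2}\right) \left(z + 0\right) = \left(z + 25\right) z = \left(25 + z\right) z = z \left(25 + z\right)$)
$F = \frac{1}{216}$ ($F = \frac{1}{9 \left(12 + 12\right)} = \frac{1}{9 \cdot 24} = \frac{1}{9} \cdot \frac{1}{24} = \frac{1}{216} \approx 0.0046296$)
$15 K{\left(4 \right)} F = 15 \cdot 4 \left(25 + 4\right) \frac{1}{216} = 15 \cdot 4 \cdot 29 \cdot \frac{1}{216} = 15 \cdot 116 \cdot \frac{1}{216} = 1740 \cdot \frac{1}{216} = \frac{145}{18}$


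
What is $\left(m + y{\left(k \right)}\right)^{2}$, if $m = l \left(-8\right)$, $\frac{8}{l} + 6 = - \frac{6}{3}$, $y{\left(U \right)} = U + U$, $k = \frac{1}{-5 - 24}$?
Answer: $\frac{52900}{841} \approx 62.901$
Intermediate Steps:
$k = - \frac{1}{29}$ ($k = \frac{1}{-29} = - \frac{1}{29} \approx -0.034483$)
$y{\left(U \right)} = 2 U$
$l = -1$ ($l = \frac{8}{-6 - \frac{6}{3}} = \frac{8}{-6 - 2} = \frac{8}{-8} = 8 \left(- \frac{1}{8}\right) = -1$)
$m = 8$ ($m = \left(-1\right) \left(-8\right) = 8$)
$\left(m + y{\left(k \right)}\right)^{2} = \left(8 + 2 \left(- \frac{1}{29}\right)\right)^{2} = \left(8 - \frac{2}{29}\right)^{2} = \left(\frac{230}{29}\right)^{2} = \frac{52900}{841}$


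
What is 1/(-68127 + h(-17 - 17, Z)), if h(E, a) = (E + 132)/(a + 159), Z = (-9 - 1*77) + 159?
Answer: -116/7902683 ≈ -1.4679e-5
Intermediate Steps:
Z = 73 (Z = (-9 - 77) + 159 = -86 + 159 = 73)
h(E, a) = (132 + E)/(159 + a)
1/(-68127 + h(-17 - 17, Z)) = 1/(-68127 + (132 + (-17 - 17))/(159 + 73)) = 1/(-68127 + (132 - 34)/232) = 1/(-68127 + (1/232)*98) = 1/(-68127 + 49/116) = 1/(-7902683/116) = -116/7902683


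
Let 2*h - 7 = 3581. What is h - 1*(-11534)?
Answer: 13328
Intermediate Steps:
h = 1794 (h = 7/2 + (½)*3581 = 7/2 + 3581/2 = 1794)
h - 1*(-11534) = 1794 - 1*(-11534) = 1794 + 11534 = 13328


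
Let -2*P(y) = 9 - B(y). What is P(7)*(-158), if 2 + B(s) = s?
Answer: 316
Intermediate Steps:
B(s) = -2 + s
P(y) = -11/2 + y/2 (P(y) = -(9 - (-2 + y))/2 = -(9 + (2 - y))/2 = -(11 - y)/2 = -11/2 + y/2)
P(7)*(-158) = (-11/2 + (½)*7)*(-158) = (-11/2 + 7/2)*(-158) = -2*(-158) = 316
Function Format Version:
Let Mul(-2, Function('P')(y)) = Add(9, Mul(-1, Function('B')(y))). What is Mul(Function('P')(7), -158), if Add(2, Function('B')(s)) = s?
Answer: 316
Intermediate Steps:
Function('B')(s) = Add(-2, s)
Function('P')(y) = Add(Rational(-11, 2), Mul(Rational(1, 2), y)) (Function('P')(y) = Mul(Rational(-1, 2), Add(9, Mul(-1, Add(-2, y)))) = Mul(Rational(-1, 2), Add(9, Add(2, Mul(-1, y)))) = Mul(Rational(-1, 2), Add(11, Mul(-1, y))) = Add(Rational(-11, 2), Mul(Rational(1, 2), y)))
Mul(Function('P')(7), -158) = Mul(Add(Rational(-11, 2), Mul(Rational(1, 2), 7)), -158) = Mul(Add(Rational(-11, 2), Rational(7, 2)), -158) = Mul(-2, -158) = 316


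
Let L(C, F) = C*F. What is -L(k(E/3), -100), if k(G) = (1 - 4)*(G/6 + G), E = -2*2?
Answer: 1400/3 ≈ 466.67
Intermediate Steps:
E = -4
k(G) = -7*G/2 (k(G) = -3*(G*(⅙) + G) = -3*(G/6 + G) = -7*G/2)
-L(k(E/3), -100) = -(-(-14)/3)*(-100) = -(-7/2*(-4/3))*(-100) = -14*(-100)/3 = -1*(-1400/3) = 1400/3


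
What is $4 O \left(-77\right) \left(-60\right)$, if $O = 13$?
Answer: $240240$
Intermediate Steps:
$4 O \left(-77\right) \left(-60\right) = 4 \cdot 13 \left(-77\right) \left(-60\right) = 52 \left(-77\right) \left(-60\right) = \left(-4004\right) \left(-60\right) = 240240$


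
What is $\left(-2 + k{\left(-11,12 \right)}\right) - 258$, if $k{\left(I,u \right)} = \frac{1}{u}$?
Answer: $- \frac{3119}{12} \approx -259.92$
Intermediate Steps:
$\left(-2 + k{\left(-11,12 \right)}\right) - 258 = \left(-2 + \frac{1}{12}\right) - 258 = - \frac{23}{12} - 258 = - \frac{3119}{12}$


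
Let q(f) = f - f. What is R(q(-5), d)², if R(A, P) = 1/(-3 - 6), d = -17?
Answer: 1/81 ≈ 0.012346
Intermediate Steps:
q(f) = 0
R(A, P) = -⅑ (R(A, P) = 1/(-9) = -⅑)
R(q(-5), d)² = (-⅑)² = 1/81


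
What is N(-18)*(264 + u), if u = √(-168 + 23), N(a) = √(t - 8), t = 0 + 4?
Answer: -2*√145 + 528*I ≈ -24.083 + 528.0*I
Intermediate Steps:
t = 4
N(a) = 2*I (N(a) = √(4 - 8) = √(-4) = 2*I)
u = I*√145 (u = √(-145) = I*√145 ≈ 12.042*I)
N(-18)*(264 + u) = (2*I)*(264 + I*√145) = 2*I*(264 + I*√145)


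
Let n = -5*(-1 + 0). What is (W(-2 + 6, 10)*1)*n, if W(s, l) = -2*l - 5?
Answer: -125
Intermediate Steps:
n = 5 (n = -5*(-1) = 5)
W(s, l) = -5 - 2*l
(W(-2 + 6, 10)*1)*n = ((-5 - 2*10)*1)*5 = ((-5 - 20)*1)*5 = -25*1*5 = -25*5 = -125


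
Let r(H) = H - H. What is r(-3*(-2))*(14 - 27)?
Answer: 0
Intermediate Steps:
r(H) = 0
r(-3*(-2))*(14 - 27) = 0*(14 - 27) = 0*(-13) = 0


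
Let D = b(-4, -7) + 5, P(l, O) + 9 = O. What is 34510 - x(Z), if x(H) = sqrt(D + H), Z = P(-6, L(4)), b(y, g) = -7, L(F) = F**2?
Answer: 34510 - sqrt(5) ≈ 34508.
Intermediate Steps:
P(l, O) = -9 + O
Z = 7 (Z = -9 + 4**2 = -9 + 16 = 7)
D = -2 (D = -7 + 5 = -2)
x(H) = sqrt(-2 + H)
34510 - x(Z) = 34510 - sqrt(-2 + 7) = 34510 - sqrt(5)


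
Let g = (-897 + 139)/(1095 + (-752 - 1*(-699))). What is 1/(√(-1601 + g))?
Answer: -I*√4347745/83450 ≈ -0.024987*I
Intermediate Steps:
g = -379/521 (g = -758/(1095 + (-752 + 699)) = -758/(1095 - 53) = -758/1042 = -758*1/1042 = -379/521 ≈ -0.72745)
1/(√(-1601 + g)) = 1/(√(-1601 - 379/521)) = 1/(√(-834500/521)) = 1/(10*I*√4347745/521) = -I*√4347745/83450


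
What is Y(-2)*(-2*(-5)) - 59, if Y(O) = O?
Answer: -79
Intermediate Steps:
Y(-2)*(-2*(-5)) - 59 = -(-4)*(-5) - 59 = -2*10 - 59 = -20 - 59 = -79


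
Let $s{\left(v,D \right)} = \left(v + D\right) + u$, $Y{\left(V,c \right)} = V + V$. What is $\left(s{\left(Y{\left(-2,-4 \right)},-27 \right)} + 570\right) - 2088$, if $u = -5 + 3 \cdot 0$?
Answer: $-1554$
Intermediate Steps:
$Y{\left(V,c \right)} = 2 V$
$u = -5$ ($u = -5 + 0 = -5$)
$s{\left(v,D \right)} = -5 + D + v$ ($s{\left(v,D \right)} = \left(v + D\right) - 5 = \left(D + v\right) - 5 = -5 + D + v$)
$\left(s{\left(Y{\left(-2,-4 \right)},-27 \right)} + 570\right) - 2088 = \left(\left(-5 - 27 + 2 \left(-2\right)\right) + 570\right) - 2088 = \left(\left(-5 - 27 - 4\right) + 570\right) - 2088 = \left(-36 + 570\right) - 2088 = 534 - 2088 = -1554$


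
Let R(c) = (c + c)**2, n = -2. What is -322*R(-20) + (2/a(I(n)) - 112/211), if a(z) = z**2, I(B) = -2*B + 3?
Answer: -5326657866/10339 ≈ -5.1520e+5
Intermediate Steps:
I(B) = 3 - 2*B
R(c) = 4*c**2 (R(c) = (2*c)**2 = 4*c**2)
-322*R(-20) + (2/a(I(n)) - 112/211) = -1288*(-20)**2 + (2/((3 - 2*(-2))**2) - 112/211) = -1288*400 + (2/((3 + 4)**2) - 112*1/211) = -322*1600 + (2/(7**2) - 112/211) = -515200 + (2/49 - 112/211) = -515200 - 5066/10339 = -5326657866/10339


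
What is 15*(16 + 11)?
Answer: 405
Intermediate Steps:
15*(16 + 11) = 15*27 = 405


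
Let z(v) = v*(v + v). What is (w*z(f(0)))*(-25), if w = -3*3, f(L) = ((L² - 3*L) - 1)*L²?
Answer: 0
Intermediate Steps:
f(L) = L²*(-1 + L² - 3*L) (f(L) = (-1 + L² - 3*L)*L² = L²*(-1 + L² - 3*L))
z(v) = 2*v² (z(v) = v*(2*v) = 2*v²)
w = -9
(w*z(f(0)))*(-25) = -18*(0²*(-1 + 0² - 3*0))²*(-25) = -18*(0*(-1 + 0 + 0))²*(-25) = -18*(0*(-1))²*(-25) = -18*0²*(-25) = -18*0*(-25) = -9*0*(-25) = 0*(-25) = 0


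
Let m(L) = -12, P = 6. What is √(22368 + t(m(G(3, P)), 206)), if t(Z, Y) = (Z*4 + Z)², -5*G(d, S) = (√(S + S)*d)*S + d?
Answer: 4*√1623 ≈ 161.15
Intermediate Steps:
G(d, S) = -d/5 - d*√2*S^(3/2)/5 (G(d, S) = -((√(S + S)*d)*S + d)/5 = -((√(2*S)*d)*S + d)/5 = -(((√2*√S)*d)*S + d)/5 = -((d*√2*√S)*S + d)/5 = -(d*√2*S^(3/2) + d)/5 = -(d + d*√2*S^(3/2))/5 = -d/5 - d*√2*S^(3/2)/5)
t(Z, Y) = 25*Z² (t(Z, Y) = (4*Z + Z)² = (5*Z)² = 25*Z²)
√(22368 + t(m(G(3, P)), 206)) = √(22368 + 25*(-12)²) = √(22368 + 25*144) = √(22368 + 3600) = √25968 = 4*√1623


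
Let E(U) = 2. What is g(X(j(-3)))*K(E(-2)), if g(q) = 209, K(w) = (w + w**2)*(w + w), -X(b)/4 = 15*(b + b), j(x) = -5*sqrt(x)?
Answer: 5016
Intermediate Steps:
X(b) = -120*b (X(b) = -60*(b + b) = -60*2*b = -120*b)
K(w) = 2*w*(w + w**2) (K(w) = (w + w**2)*(2*w) = 2*w*(w + w**2))
g(X(j(-3)))*K(E(-2)) = 209*(2*2**2*(1 + 2)) = 209*(2*4*3) = 209*24 = 5016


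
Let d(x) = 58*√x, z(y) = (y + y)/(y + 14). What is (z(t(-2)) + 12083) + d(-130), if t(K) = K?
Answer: 36248/3 + 58*I*√130 ≈ 12083.0 + 661.3*I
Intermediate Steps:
z(y) = 2*y/(14 + y) (z(y) = (2*y)/(14 + y) = 2*y/(14 + y))
(z(t(-2)) + 12083) + d(-130) = (2*(-2)/(14 - 2) + 12083) + 58*√(-130) = (2*(-2)/12 + 12083) + 58*(I*√130) = (2*(-2)*(1/12) + 12083) + 58*I*√130 = (-⅓ + 12083) + 58*I*√130 = 36248/3 + 58*I*√130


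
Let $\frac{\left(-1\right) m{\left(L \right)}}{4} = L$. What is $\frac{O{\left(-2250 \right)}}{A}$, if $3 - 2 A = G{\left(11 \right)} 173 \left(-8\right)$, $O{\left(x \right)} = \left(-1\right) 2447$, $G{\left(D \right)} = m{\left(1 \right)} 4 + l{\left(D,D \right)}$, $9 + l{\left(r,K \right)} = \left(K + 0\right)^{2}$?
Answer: $- \frac{4894}{132867} \approx -0.036834$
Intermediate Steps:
$m{\left(L \right)} = - 4 L$
$l{\left(r,K \right)} = -9 + K^{2}$ ($l{\left(r,K \right)} = -9 + \left(K + 0\right)^{2} = -9 + K^{2}$)
$G{\left(D \right)} = -25 + D^{2}$ ($G{\left(D \right)} = \left(-4\right) 1 \cdot 4 + \left(-9 + D^{2}\right) = \left(-4\right) 4 + \left(-9 + D^{2}\right) = -16 + \left(-9 + D^{2}\right) = -25 + D^{2}$)
$O{\left(x \right)} = -2447$
$A = \frac{132867}{2}$ ($A = \frac{3}{2} - \frac{\left(-25 + 11^{2}\right) 173 \left(-8\right)}{2} = \frac{3}{2} - \frac{\left(-25 + 121\right) 173 \left(-8\right)}{2} = \frac{3}{2} - \frac{96 \cdot 173 \left(-8\right)}{2} = \frac{3}{2} - \frac{16608 \left(-8\right)}{2} = \frac{3}{2} - -66432 = \frac{3}{2} + 66432 = \frac{132867}{2} \approx 66434.0$)
$\frac{O{\left(-2250 \right)}}{A} = - \frac{2447}{\frac{132867}{2}} = \left(-2447\right) \frac{2}{132867} = - \frac{4894}{132867}$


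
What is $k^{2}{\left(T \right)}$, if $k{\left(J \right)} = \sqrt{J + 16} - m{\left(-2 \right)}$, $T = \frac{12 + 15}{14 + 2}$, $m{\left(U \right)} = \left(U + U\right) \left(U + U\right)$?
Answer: $\frac{\left(64 - \sqrt{283}\right)^{2}}{16} \approx 139.11$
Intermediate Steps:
$m{\left(U \right)} = 4 U^{2}$ ($m{\left(U \right)} = 2 U 2 U = 4 U^{2}$)
$T = \frac{27}{16} \approx 1.6875$
$k{\left(J \right)} = -16 + \sqrt{16 + J}$ ($k{\left(J \right)} = \sqrt{J + 16} - 4 \left(-2\right)^{2} = \sqrt{16 + J} - 4 \cdot 4 = \sqrt{16 + J} - 16 = -16 + \sqrt{16 + J}$)
$k^{2}{\left(T \right)} = \left(-16 + \sqrt{16 + \frac{27}{16}}\right)^{2} = \left(-16 + \sqrt{\frac{283}{16}}\right)^{2} = \left(-16 + \frac{\sqrt{283}}{4}\right)^{2}$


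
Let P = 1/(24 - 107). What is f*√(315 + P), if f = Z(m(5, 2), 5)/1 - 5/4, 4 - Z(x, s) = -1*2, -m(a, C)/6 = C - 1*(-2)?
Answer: 19*√135622/83 ≈ 84.302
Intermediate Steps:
m(a, C) = -12 - 6*C (m(a, C) = -6*(C - 1*(-2)) = -6*(C + 2) = -6*(2 + C) = -12 - 6*C)
Z(x, s) = 6 (Z(x, s) = 4 - (-1)*2 = 4 - 1*(-2) = 4 + 2 = 6)
P = -1/83 (P = 1/(-83) = -1/83 ≈ -0.012048)
f = 19/4 (f = 6/1 - 5/4 = 6*1 - 5*¼ = 6 - 5/4 = 19/4 ≈ 4.7500)
f*√(315 + P) = 19*√(315 - 1/83)/4 = 19*√(26144/83)/4 = 19*(4*√135622/83)/4 = 19*√135622/83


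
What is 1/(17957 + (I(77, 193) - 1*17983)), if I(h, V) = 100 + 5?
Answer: 1/79 ≈ 0.012658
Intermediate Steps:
I(h, V) = 105
1/(17957 + (I(77, 193) - 1*17983)) = 1/(17957 + (105 - 1*17983)) = 1/(17957 + (105 - 17983)) = 1/(17957 - 17878) = 1/79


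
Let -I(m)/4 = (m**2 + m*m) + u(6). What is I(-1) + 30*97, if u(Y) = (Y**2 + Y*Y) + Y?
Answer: 2590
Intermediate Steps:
u(Y) = Y + 2*Y**2 (u(Y) = (Y**2 + Y**2) + Y = 2*Y**2 + Y = Y + 2*Y**2)
I(m) = -312 - 8*m**2 (I(m) = -4*((m**2 + m*m) + 6*(1 + 2*6)) = -4*((m**2 + m**2) + 6*(1 + 12)) = -4*(2*m**2 + 6*13) = -4*(2*m**2 + 78) = -4*(78 + 2*m**2) = -312 - 8*m**2)
I(-1) + 30*97 = (-312 - 8*(-1)**2) + 30*97 = (-312 - 8*1) + 2910 = (-312 - 8) + 2910 = -320 + 2910 = 2590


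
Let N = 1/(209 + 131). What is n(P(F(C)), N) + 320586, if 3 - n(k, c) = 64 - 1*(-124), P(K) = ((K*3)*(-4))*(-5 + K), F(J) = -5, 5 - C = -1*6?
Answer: 320401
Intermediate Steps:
C = 11 (C = 5 - (-1)*6 = 5 - 1*(-6) = 5 + 6 = 11)
P(K) = -12*K*(-5 + K) (P(K) = ((3*K)*(-4))*(-5 + K) = (-12*K)*(-5 + K) = -12*K*(-5 + K))
N = 1/340 ≈ 0.0029412
n(k, c) = -185 (n(k, c) = 3 - (64 - 1*(-124)) = 3 - (64 + 124) = 3 - 1*188 = 3 - 188 = -185)
n(P(F(C)), N) + 320586 = -185 + 320586 = 320401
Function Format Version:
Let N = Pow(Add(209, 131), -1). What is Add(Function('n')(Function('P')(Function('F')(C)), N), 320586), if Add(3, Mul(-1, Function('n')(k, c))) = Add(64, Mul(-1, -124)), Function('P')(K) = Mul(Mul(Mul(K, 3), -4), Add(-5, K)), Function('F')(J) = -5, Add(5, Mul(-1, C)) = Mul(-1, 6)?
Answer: 320401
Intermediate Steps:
C = 11 (C = Add(5, Mul(-1, Mul(-1, 6))) = Add(5, Mul(-1, -6)) = Add(5, 6) = 11)
Function('P')(K) = Mul(-12, K, Add(-5, K)) (Function('P')(K) = Mul(Mul(Mul(3, K), -4), Add(-5, K)) = Mul(Mul(-12, K), Add(-5, K)) = Mul(-12, K, Add(-5, K)))
N = Rational(1, 340) (N = Pow(340, -1) = Rational(1, 340) ≈ 0.0029412)
Function('n')(k, c) = -185 (Function('n')(k, c) = Add(3, Mul(-1, Add(64, Mul(-1, -124)))) = Add(3, Mul(-1, Add(64, 124))) = Add(3, Mul(-1, 188)) = Add(3, -188) = -185)
Add(Function('n')(Function('P')(Function('F')(C)), N), 320586) = Add(-185, 320586) = 320401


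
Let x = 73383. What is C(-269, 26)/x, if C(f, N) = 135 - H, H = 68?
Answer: 67/73383 ≈ 0.00091302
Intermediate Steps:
C(f, N) = 67 (C(f, N) = 135 - 1*68 = 135 - 68 = 67)
C(-269, 26)/x = 67/73383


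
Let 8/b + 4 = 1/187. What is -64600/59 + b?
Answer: -48344464/44073 ≈ -1096.9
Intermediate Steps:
b = -1496/747 (b = 8/(-4 + 1/187) = 8/(-747/187) = 8*(-187/747) = -1496/747 ≈ -2.0027)
-64600/59 + b = -64600/59 - 1496/747 = -48344464/44073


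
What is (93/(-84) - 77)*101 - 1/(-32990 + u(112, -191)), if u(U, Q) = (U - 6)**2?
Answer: -2402587885/304556 ≈ -7888.8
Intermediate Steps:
u(U, Q) = (-6 + U)**2
(93/(-84) - 77)*101 - 1/(-32990 + u(112, -191)) = (93/(-84) - 77)*101 - 1/(-32990 + (-6 + 112)**2) = (93*(-1/84) - 77)*101 - 1/(-32990 + 106**2) = (-31/28 - 77)*101 - 1/(-32990 + 11236) = -2187/28*101 - 1/(-21754) = -220887/28 - 1*(-1/21754) = -220887/28 + 1/21754 = -2402587885/304556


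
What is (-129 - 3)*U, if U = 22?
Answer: -2904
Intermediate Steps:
(-129 - 3)*U = (-129 - 3)*22 = -132*22 = -2904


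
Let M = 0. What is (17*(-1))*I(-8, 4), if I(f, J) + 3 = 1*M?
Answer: 51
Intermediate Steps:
I(f, J) = -3 (I(f, J) = -3 + 1*0 = -3 + 0 = -3)
(17*(-1))*I(-8, 4) = (17*(-1))*(-3) = -17*(-3) = 51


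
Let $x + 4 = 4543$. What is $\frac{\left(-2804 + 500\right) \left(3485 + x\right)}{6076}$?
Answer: $- \frac{4621824}{1519} \approx -3042.7$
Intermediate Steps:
$x = 4539$ ($x = -4 + 4543 = 4539$)
$\frac{\left(-2804 + 500\right) \left(3485 + x\right)}{6076} = \frac{\left(-2804 + 500\right) \left(3485 + 4539\right)}{6076} = \left(-2304\right) 8024 \cdot \frac{1}{6076} = \left(-18487296\right) \frac{1}{6076} = - \frac{4621824}{1519}$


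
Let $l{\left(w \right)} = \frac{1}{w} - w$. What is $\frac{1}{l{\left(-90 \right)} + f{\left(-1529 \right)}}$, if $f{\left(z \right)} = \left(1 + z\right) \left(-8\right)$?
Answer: $\frac{90}{1108259} \approx 8.1208 \cdot 10^{-5}$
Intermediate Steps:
$f{\left(z \right)} = -8 - 8 z$
$\frac{1}{l{\left(-90 \right)} + f{\left(-1529 \right)}} = \frac{1}{\left(\frac{1}{-90} - -90\right) - -12224} = \frac{1}{\left(- \frac{1}{90} + 90\right) + \left(-8 + 12232\right)} = \frac{1}{\frac{8099}{90} + 12224} = \frac{1}{\frac{1108259}{90}} = \frac{90}{1108259}$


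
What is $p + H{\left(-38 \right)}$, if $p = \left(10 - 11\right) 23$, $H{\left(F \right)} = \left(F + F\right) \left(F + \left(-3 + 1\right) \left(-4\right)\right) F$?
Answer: $-86663$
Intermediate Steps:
$H{\left(F \right)} = 2 F^{2} \left(8 + F\right)$ ($H{\left(F \right)} = 2 F \left(F - -8\right) F = 2 F \left(F + 8\right) F = 2 F \left(8 + F\right) F = 2 F^{2} \left(8 + F\right)$)
$p = -23$ ($p = \left(10 - 11\right) 23 = \left(-1\right) 23 = -23$)
$p + H{\left(-38 \right)} = -23 + 2 \left(-38\right)^{2} \left(8 - 38\right) = -23 + 2 \cdot 1444 \left(-30\right) = -23 - 86640 = -86663$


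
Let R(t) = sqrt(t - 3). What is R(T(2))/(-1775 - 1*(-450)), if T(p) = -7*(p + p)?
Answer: -I*sqrt(31)/1325 ≈ -0.0042021*I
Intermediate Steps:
T(p) = -14*p
R(t) = sqrt(-3 + t)
R(T(2))/(-1775 - 1*(-450)) = sqrt(-3 - 14*2)/(-1775 - 1*(-450)) = sqrt(-3 - 28)/(-1775 + 450) = sqrt(-31)/(-1325) = (I*sqrt(31))*(-1/1325) = -I*sqrt(31)/1325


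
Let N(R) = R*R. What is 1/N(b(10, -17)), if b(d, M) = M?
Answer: 1/289 ≈ 0.0034602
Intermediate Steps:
N(R) = R²
1/N(b(10, -17)) = 1/((-17)²) = 1/289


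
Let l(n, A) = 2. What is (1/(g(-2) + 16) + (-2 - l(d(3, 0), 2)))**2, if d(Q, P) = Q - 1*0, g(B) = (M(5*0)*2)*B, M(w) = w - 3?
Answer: 12321/784 ≈ 15.716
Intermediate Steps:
M(w) = -3 + w
g(B) = -6*B (g(B) = ((-3 + 5*0)*2)*B = ((-3 + 0)*2)*B = (-3*2)*B = -6*B)
d(Q, P) = Q (d(Q, P) = Q + 0 = Q)
(1/(g(-2) + 16) + (-2 - l(d(3, 0), 2)))**2 = (1/(-6*(-2) + 16) + (-2 - 1*2))**2 = (1/(12 + 16) + (-2 - 2))**2 = (1/28 - 4)**2 = (-111/28)**2 = 12321/784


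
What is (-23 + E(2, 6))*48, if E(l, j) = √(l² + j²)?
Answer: -1104 + 96*√10 ≈ -800.42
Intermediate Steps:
E(l, j) = √(j² + l²)
(-23 + E(2, 6))*48 = (-23 + √(6² + 2²))*48 = (-23 + √(36 + 4))*48 = (-23 + √40)*48 = (-23 + 2*√10)*48 = -1104 + 96*√10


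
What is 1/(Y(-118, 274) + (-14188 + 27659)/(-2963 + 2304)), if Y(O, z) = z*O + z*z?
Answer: 659/28154825 ≈ 2.3406e-5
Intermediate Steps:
Y(O, z) = z**2 + O*z (Y(O, z) = O*z + z**2 = z**2 + O*z)
1/(Y(-118, 274) + (-14188 + 27659)/(-2963 + 2304)) = 1/(274*(-118 + 274) + (-14188 + 27659)/(-2963 + 2304)) = 1/(274*156 + 13471/(-659)) = 1/(42744 + 13471*(-1/659)) = 1/(42744 - 13471/659) = 1/(28154825/659) = 659/28154825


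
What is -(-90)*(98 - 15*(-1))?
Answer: 10170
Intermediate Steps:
-(-90)*(98 - 15*(-1)) = -(-90)*(98 + 15) = -(-90)*113 = -1*(-10170) = 10170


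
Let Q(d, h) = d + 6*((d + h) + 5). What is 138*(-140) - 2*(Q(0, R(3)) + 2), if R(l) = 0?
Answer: -19384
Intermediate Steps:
Q(d, h) = 30 + 6*h + 7*d (Q(d, h) = d + 6*(5 + d + h) = d + (30 + 6*d + 6*h) = 30 + 6*h + 7*d)
138*(-140) - 2*(Q(0, R(3)) + 2) = 138*(-140) - 2*((30 + 6*0 + 7*0) + 2) = -19320 - 2*((30 + 0 + 0) + 2) = -19320 - 2*(30 + 2) = -19320 - 2*32 = -19320 - 64 = -19384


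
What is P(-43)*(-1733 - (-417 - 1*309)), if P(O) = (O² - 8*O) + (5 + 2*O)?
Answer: -2126784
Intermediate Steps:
P(O) = 5 + O² - 6*O
P(-43)*(-1733 - (-417 - 1*309)) = (5 + (-43)² - 6*(-43))*(-1733 - (-417 - 1*309)) = (5 + 1849 + 258)*(-1733 - (-417 - 309)) = 2112*(-1733 - 1*(-726)) = 2112*(-1733 + 726) = 2112*(-1007) = -2126784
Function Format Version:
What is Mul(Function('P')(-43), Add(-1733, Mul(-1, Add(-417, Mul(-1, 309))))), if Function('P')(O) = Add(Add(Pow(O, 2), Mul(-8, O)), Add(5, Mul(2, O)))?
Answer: -2126784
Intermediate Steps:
Function('P')(O) = Add(5, Pow(O, 2), Mul(-6, O))
Mul(Function('P')(-43), Add(-1733, Mul(-1, Add(-417, Mul(-1, 309))))) = Mul(Add(5, Pow(-43, 2), Mul(-6, -43)), Add(-1733, Mul(-1, Add(-417, Mul(-1, 309))))) = Mul(Add(5, 1849, 258), Add(-1733, Mul(-1, Add(-417, -309)))) = Mul(2112, Add(-1733, Mul(-1, -726))) = Mul(2112, Add(-1733, 726)) = Mul(2112, -1007) = -2126784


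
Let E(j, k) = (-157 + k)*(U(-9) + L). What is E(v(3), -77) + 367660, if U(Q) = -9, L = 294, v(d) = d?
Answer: 300970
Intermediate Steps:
E(j, k) = -44745 + 285*k (E(j, k) = (-157 + k)*(-9 + 294) = (-157 + k)*285 = -44745 + 285*k)
E(v(3), -77) + 367660 = (-44745 + 285*(-77)) + 367660 = (-44745 - 21945) + 367660 = -66690 + 367660 = 300970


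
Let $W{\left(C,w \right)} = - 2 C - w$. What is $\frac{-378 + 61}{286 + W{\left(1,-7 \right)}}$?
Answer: $- \frac{317}{291} \approx -1.0893$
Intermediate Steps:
$W{\left(C,w \right)} = - w - 2 C$
$\frac{-378 + 61}{286 + W{\left(1,-7 \right)}} = \frac{-378 + 61}{286 - -5} = - \frac{317}{286 + \left(7 - 2\right)} = - \frac{317}{286 + 5} = - \frac{317}{291}$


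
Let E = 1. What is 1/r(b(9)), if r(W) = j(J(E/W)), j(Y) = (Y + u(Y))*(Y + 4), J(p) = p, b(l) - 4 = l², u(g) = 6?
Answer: 7225/174251 ≈ 0.041463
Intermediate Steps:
b(l) = 4 + l²
j(Y) = (4 + Y)*(6 + Y) (j(Y) = (Y + 6)*(Y + 4) = (6 + Y)*(4 + Y) = (4 + Y)*(6 + Y))
r(W) = 24 + W⁻² + 10/W (r(W) = 24 + (1/W)² + 10*(1/W) = 24 + (1/W)² + 10/W = 24 + W⁻² + 10/W)
1/r(b(9)) = 1/(24 + (4 + 9²)⁻² + 10/(4 + 9²)) = 1/(24 + (4 + 81)⁻² + 10/(4 + 81)) = 1/(24 + 85⁻² + 10/85) = 1/(24 + 1/7225 + 10*(1/85)) = 1/(24 + 1/7225 + 2/17) = 1/(174251/7225) = 7225/174251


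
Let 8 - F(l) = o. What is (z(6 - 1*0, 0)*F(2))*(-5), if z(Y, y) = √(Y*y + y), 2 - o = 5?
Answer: 0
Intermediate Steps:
o = -3 (o = 2 - 1*5 = 2 - 5 = -3)
z(Y, y) = √(y + Y*y)
F(l) = 11 (F(l) = 8 - 1*(-3) = 8 + 3 = 11)
(z(6 - 1*0, 0)*F(2))*(-5) = (√(0*(1 + (6 - 1*0)))*11)*(-5) = (√(0*(1 + (6 + 0)))*11)*(-5) = (√(0*(1 + 6))*11)*(-5) = (√(0*7)*11)*(-5) = (√0*11)*(-5) = (0*11)*(-5) = 0*(-5) = 0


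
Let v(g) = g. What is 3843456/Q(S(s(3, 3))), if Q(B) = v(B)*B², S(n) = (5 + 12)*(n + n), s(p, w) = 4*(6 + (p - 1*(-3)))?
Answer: 10009/11319552 ≈ 0.00088422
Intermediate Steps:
s(p, w) = 36 + 4*p (s(p, w) = 4*(6 + (p + 3)) = 4*(6 + (3 + p)) = 4*(9 + p) = 36 + 4*p)
S(n) = 34*n (S(n) = 17*(2*n) = 34*n)
Q(B) = B³ (Q(B) = B*B² = B³)
3843456/Q(S(s(3, 3))) = 3843456/((34*(36 + 4*3))³) = 3843456/((34*(36 + 12))³) = 3843456/((34*48)³) = 3843456/(1632³) = 3843456/4346707968 = 3843456*(1/4346707968) = 10009/11319552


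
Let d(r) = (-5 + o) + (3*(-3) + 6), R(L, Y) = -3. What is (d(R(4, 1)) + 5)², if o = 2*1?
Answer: 1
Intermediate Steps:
o = 2
d(r) = -6 (d(r) = (-5 + 2) + (3*(-3) + 6) = -3 + (-9 + 6) = -3 - 3 = -6)
(d(R(4, 1)) + 5)² = (-6 + 5)² = (-1)² = 1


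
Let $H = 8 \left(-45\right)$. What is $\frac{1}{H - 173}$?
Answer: $- \frac{1}{533} \approx -0.0018762$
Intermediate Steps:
$H = -360$
$\frac{1}{H - 173} = \frac{1}{-360 - 173} = \frac{1}{-533} = - \frac{1}{533}$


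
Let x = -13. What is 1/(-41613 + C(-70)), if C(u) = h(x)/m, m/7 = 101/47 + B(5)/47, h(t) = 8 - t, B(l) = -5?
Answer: -32/1331569 ≈ -2.4032e-5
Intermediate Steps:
m = 672/47 (m = 7*(101/47 - 5/47) = 7*(96/47) = 672/47 ≈ 14.298)
C(u) = 47/32 (C(u) = (8 - 1*(-13))/(672/47) = (8 + 13)*(47/672) = 21*(47/672) = 47/32)
1/(-41613 + C(-70)) = 1/(-41613 + 47/32) = 1/(-1331569/32) = -32/1331569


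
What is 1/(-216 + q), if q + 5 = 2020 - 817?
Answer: 1/982 ≈ 0.0010183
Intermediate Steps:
q = 1198 (q = -5 + (2020 - 817) = -5 + 1203 = 1198)
1/(-216 + q) = 1/(-216 + 1198) = 1/982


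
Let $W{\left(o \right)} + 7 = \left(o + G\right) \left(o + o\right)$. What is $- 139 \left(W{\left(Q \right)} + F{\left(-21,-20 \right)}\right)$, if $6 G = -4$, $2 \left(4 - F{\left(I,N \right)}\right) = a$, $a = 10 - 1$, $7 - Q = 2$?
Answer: $- \frac{29885}{6} \approx -4980.8$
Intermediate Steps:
$Q = 5$ ($Q = 7 - 2 = 5$)
$a = 9$ ($a = 10 - 1 = 9$)
$F{\left(I,N \right)} = - \frac{1}{2}$ ($F{\left(I,N \right)} = 4 - \frac{9}{2} = - \frac{1}{2}$)
$G = - \frac{2}{3}$ ($G = \frac{1}{6} \left(-4\right) = - \frac{2}{3} \approx -0.66667$)
$W{\left(o \right)} = -7 + 2 o \left(- \frac{2}{3} + o\right)$ ($W{\left(o \right)} = -7 + \left(o - \frac{2}{3}\right) \left(o + o\right) = -7 + \left(- \frac{2}{3} + o\right) 2 o = -7 + 2 o \left(- \frac{2}{3} + o\right)$)
$- 139 \left(W{\left(Q \right)} + F{\left(-21,-20 \right)}\right) = - 139 \left(\left(-7 + 2 \cdot 5^{2} - \frac{20}{3}\right) - \frac{1}{2}\right) = - 139 \left(\left(-7 + 2 \cdot 25 - \frac{20}{3}\right) - \frac{1}{2}\right) = - 139 \left(\left(-7 + 50 - \frac{20}{3}\right) - \frac{1}{2}\right) = - 139 \left(\frac{109}{3} - \frac{1}{2}\right) = \left(-139\right) \frac{215}{6} = - \frac{29885}{6}$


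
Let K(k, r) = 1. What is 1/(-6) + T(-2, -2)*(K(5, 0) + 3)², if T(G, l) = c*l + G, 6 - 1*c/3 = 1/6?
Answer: -3553/6 ≈ -592.17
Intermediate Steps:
c = 35/2 (c = 18 - 3/6 = 18 - 3*⅙ = 18 - ½ = 35/2 ≈ 17.500)
T(G, l) = G + 35*l/2 (T(G, l) = 35*l/2 + G = G + 35*l/2)
1/(-6) + T(-2, -2)*(K(5, 0) + 3)² = 1/(-6) + (-2 + (35/2)*(-2))*(1 + 3)² = -⅙ + (-2 - 35)*4² = -⅙ - 37*16 = -⅙ - 592 = -3553/6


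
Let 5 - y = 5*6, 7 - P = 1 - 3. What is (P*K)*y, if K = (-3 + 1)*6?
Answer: 2700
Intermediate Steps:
P = 9 (P = 7 - (1 - 3) = 7 - 1*(-2) = 7 + 2 = 9)
K = -12 (K = -2*6 = -12)
y = -25 (y = 5 - 5*6 = 5 - 1*30 = 5 - 30 = -25)
(P*K)*y = (9*(-12))*(-25) = -108*(-25) = 2700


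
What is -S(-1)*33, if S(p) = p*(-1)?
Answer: -33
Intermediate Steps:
S(p) = -p
-S(-1)*33 = -(-1*(-1))*33 = -33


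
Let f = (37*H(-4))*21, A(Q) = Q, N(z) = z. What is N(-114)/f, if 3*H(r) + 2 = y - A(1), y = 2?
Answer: 114/259 ≈ 0.44015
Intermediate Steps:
H(r) = -⅓ (H(r) = -⅔ + (2 - 1*1)/3 = -⅔ + (2 - 1)/3 = -⅔ + (⅓)*1 = -⅔ + ⅓ = -⅓)
f = -259 (f = (37*(-⅓))*21 = -37/3*21 = -259)
N(-114)/f = -114/(-259) = -114*(-1/259) = 114/259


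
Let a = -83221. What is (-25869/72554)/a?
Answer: 25869/6038016434 ≈ 4.2844e-6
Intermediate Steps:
(-25869/72554)/a = -25869/72554/(-83221) = -25869*1/72554*(-1/83221) = -25869/72554*(-1/83221) = 25869/6038016434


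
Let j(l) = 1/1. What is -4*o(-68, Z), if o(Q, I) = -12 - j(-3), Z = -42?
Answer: 52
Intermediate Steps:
j(l) = 1
o(Q, I) = -13 (o(Q, I) = -12 - 1*1 = -12 - 1 = -13)
-4*o(-68, Z) = -4*(-13) = 52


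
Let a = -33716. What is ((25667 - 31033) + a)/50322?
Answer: -19541/25161 ≈ -0.77664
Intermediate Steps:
((25667 - 31033) + a)/50322 = ((25667 - 31033) - 33716)/50322 = (-5366 - 33716)*(1/50322) = -39082*1/50322 = -19541/25161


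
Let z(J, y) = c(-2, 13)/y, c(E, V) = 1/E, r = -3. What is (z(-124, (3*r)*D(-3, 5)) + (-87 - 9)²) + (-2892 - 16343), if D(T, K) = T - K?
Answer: -1442737/144 ≈ -10019.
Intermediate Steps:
z(J, y) = -1/(2*y) (z(J, y) = 1/((-2)*y) = -1/(2*y))
(z(-124, (3*r)*D(-3, 5)) + (-87 - 9)²) + (-2892 - 16343) = (-(-1/(9*(-3 - 1*5)))/2 + (-87 - 9)²) + (-2892 - 16343) = (-(-1/(9*(-3 - 5)))/2 + (-96)²) - 19235 = (-1/(2*((-9*(-8)))) + 9216) - 19235 = (-½/72 + 9216) - 19235 = (-½*1/72 + 9216) - 19235 = (-1/144 + 9216) - 19235 = 1327103/144 - 19235 = -1442737/144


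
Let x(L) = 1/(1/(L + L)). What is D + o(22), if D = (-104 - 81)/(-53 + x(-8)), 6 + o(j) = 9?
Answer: 392/69 ≈ 5.6812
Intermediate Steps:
x(L) = 2*L (x(L) = 1/(1/(2*L)) = 2*L)
o(j) = 3 (o(j) = -6 + 9 = 3)
D = 185/69 (D = (-104 - 81)/(-53 + 2*(-8)) = -185/(-53 - 16) = -185/(-69) = -185*(-1/69) = 185/69 ≈ 2.6812)
D + o(22) = 185/69 + 3 = 392/69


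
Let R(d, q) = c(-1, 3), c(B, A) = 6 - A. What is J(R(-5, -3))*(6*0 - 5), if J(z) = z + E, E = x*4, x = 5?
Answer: -115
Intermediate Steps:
R(d, q) = 3 (R(d, q) = 6 - 1*3 = 6 - 3 = 3)
E = 20 (E = 5*4 = 20)
J(z) = 20 + z (J(z) = z + 20 = 20 + z)
J(R(-5, -3))*(6*0 - 5) = (20 + 3)*(6*0 - 5) = 23*(0 - 5) = 23*(-5) = -115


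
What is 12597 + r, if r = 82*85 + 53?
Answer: 19620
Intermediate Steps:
r = 7023 (r = 6970 + 53 = 7023)
12597 + r = 12597 + 7023 = 19620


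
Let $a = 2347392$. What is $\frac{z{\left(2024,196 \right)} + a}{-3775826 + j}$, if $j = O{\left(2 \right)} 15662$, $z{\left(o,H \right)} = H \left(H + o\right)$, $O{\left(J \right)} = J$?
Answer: $- \frac{1391256}{1872251} \approx -0.74309$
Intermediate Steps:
$j = 31324$ ($j = 2 \cdot 15662 = 31324$)
$\frac{z{\left(2024,196 \right)} + a}{-3775826 + j} = \frac{196 \left(196 + 2024\right) + 2347392}{-3775826 + 31324} = \frac{196 \cdot 2220 + 2347392}{-3744502} = \left(435120 + 2347392\right) \left(- \frac{1}{3744502}\right) = 2782512 \left(- \frac{1}{3744502}\right) = - \frac{1391256}{1872251}$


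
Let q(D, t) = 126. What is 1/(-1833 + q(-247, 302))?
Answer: -1/1707 ≈ -0.00058582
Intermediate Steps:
1/(-1833 + q(-247, 302)) = 1/(-1833 + 126) = 1/(-1707) = -1/1707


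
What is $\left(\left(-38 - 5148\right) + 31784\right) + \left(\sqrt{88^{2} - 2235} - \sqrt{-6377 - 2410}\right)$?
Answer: $26598 + \sqrt{5509} - i \sqrt{8787} \approx 26672.0 - 93.739 i$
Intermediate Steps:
$\left(\left(-38 - 5148\right) + 31784\right) + \left(\sqrt{88^{2} - 2235} - \sqrt{-6377 - 2410}\right) = \left(\left(-38 - 5148\right) + 31784\right) + \left(\sqrt{7744 - 2235} - \sqrt{-6377 - 2410}\right) = \left(-5186 + 31784\right) + \left(\sqrt{5509} - \sqrt{-6377 - 2410}\right) = 26598 + \left(\sqrt{5509} - \sqrt{-8787}\right) = 26598 + \left(\sqrt{5509} - i \sqrt{8787}\right) = 26598 + \sqrt{5509} - i \sqrt{8787}$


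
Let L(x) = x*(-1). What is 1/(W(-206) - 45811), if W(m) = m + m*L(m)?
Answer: -1/88453 ≈ -1.1305e-5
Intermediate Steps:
L(x) = -x
W(m) = m - m² (W(m) = m + m*(-m) = m - m²)
1/(W(-206) - 45811) = 1/(-206*(1 - 1*(-206)) - 45811) = 1/(-206*(1 + 206) - 45811) = 1/(-206*207 - 45811) = 1/(-42642 - 45811) = 1/(-88453) = -1/88453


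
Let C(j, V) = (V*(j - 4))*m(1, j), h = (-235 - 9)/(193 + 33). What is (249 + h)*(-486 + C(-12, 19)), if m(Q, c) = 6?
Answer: -64714650/113 ≈ -5.7270e+5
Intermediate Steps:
h = -122/113 (h = -244/226 = -244*1/226 = -122/113 ≈ -1.0796)
C(j, V) = 6*V*(-4 + j) (C(j, V) = (V*(j - 4))*6 = (V*(-4 + j))*6 = 6*V*(-4 + j))
(249 + h)*(-486 + C(-12, 19)) = (249 - 122/113)*(-486 + 6*19*(-4 - 12)) = 28015*(-486 + 6*19*(-16))/113 = 28015*(-486 - 1824)/113 = (28015/113)*(-2310) = -64714650/113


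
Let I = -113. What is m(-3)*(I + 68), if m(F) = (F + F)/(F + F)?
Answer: -45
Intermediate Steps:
m(F) = 1 (m(F) = (2*F)/((2*F)) = (2*F)*(1/(2*F)) = 1)
m(-3)*(I + 68) = 1*(-113 + 68) = 1*(-45) = -45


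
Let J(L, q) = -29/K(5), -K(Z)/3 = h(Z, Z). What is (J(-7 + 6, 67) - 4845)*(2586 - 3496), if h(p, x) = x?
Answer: 13221572/3 ≈ 4.4072e+6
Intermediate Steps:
K(Z) = -3*Z
J(L, q) = 29/15 (J(L, q) = -29/((-3*5)) = -29/(-15) = -29*(-1/15) = 29/15)
(J(-7 + 6, 67) - 4845)*(2586 - 3496) = (29/15 - 4845)*(2586 - 3496) = -72646/15*(-910) = 13221572/3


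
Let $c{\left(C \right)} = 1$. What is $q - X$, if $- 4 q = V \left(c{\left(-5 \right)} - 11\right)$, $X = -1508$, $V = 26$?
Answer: $1573$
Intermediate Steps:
$q = 65$ ($q = - \frac{26 \left(1 - 11\right)}{4} = - \frac{26 \left(-10\right)}{4} = \left(- \frac{1}{4}\right) \left(-260\right) = 65$)
$q - X = 65 - -1508 = 65 + 1508 = 1573$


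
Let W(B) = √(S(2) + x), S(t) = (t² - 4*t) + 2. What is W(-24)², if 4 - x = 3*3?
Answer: -7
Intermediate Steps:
S(t) = 2 + t² - 4*t
x = -5 (x = 4 - 3*3 = 4 - 1*9 = 4 - 9 = -5)
W(B) = I*√7 (W(B) = √((2 + 2² - 4*2) - 5) = √((2 + 4 - 8) - 5) = √(-2 - 5) = √(-7) = I*√7)
W(-24)² = (I*√7)² = -7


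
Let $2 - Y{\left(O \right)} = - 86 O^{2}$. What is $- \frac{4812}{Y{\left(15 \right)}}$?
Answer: $- \frac{1203}{4838} \approx -0.24866$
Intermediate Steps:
$Y{\left(O \right)} = 2 + 86 O^{2}$ ($Y{\left(O \right)} = 2 - - 86 O^{2} = 2 + 86 O^{2}$)
$- \frac{4812}{Y{\left(15 \right)}} = - \frac{4812}{2 + 86 \cdot 15^{2}} = - \frac{4812}{2 + 86 \cdot 225} = - \frac{4812}{2 + 19350} = - \frac{4812}{19352} = \left(-4812\right) \frac{1}{19352} = - \frac{1203}{4838}$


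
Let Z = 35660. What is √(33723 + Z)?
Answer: √69383 ≈ 263.41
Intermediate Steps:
√(33723 + Z) = √(33723 + 35660) = √69383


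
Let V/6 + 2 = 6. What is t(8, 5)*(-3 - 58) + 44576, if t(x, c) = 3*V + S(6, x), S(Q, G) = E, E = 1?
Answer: 40123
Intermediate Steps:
V = 24 (V = -12 + 6*6 = -12 + 36 = 24)
S(Q, G) = 1
t(x, c) = 73 (t(x, c) = 3*24 + 1 = 72 + 1 = 73)
t(8, 5)*(-3 - 58) + 44576 = 73*(-3 - 58) + 44576 = 73*(-61) + 44576 = -4453 + 44576 = 40123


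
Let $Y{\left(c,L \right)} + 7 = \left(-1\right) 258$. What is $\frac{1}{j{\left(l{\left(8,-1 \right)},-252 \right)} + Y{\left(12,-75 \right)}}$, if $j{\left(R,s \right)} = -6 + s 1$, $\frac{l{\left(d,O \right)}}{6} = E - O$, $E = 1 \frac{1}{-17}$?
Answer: $- \frac{1}{523} \approx -0.001912$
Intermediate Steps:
$E = - \frac{1}{17}$ ($E = 1 \left(- \frac{1}{17}\right) = - \frac{1}{17} \approx -0.058824$)
$Y{\left(c,L \right)} = -265$ ($Y{\left(c,L \right)} = -7 - 258 = -265$)
$l{\left(d,O \right)} = - \frac{6}{17} - 6 O$ ($l{\left(d,O \right)} = 6 \left(- \frac{1}{17} - O\right) = - \frac{6}{17} - 6 O$)
$j{\left(R,s \right)} = -6 + s$
$\frac{1}{j{\left(l{\left(8,-1 \right)},-252 \right)} + Y{\left(12,-75 \right)}} = \frac{1}{\left(-6 - 252\right) - 265} = \frac{1}{-258 - 265} = \frac{1}{-523} = - \frac{1}{523}$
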